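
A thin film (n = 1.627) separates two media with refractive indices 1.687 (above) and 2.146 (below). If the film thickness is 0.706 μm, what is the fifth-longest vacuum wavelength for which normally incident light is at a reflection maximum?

511 nm

Ray reflecting at the top interface goes from n = 1.687 toward n = 1.627: no phase shift.
At the lower boundary (n = 1.627 to n = 2.146) the reflected ray undergoes a half-wave phase shift.
Exactly one π shift → a net half-wave offset.
So the condition for constructive reflection is 2 n t = (m + ½) λ.
λ = 2 n t / (m + ½). The fifth-longest wavelength is m = 4: λ = 2 × 1.627 × 706 / 4.50 = 511 nm.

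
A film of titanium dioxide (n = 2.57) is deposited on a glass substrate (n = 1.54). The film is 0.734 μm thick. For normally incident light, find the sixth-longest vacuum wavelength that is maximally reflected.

Ray reflecting at the top interface goes from n = 1.0 toward n = 2.57: a half-wave phase shift.
Bottom surface (2.57 → 1.54): reflection off a lower-index medium gives no phase shift.
Exactly one π shift → a net half-wave offset.
With one net inversion, constructive interference in reflection requires 2 n t = (m + ½) λ.
λ = 2 n t / (m + ½). The sixth-longest wavelength is m = 5: λ = 2 × 2.57 × 734 / 5.50 = 686 nm.

686 nm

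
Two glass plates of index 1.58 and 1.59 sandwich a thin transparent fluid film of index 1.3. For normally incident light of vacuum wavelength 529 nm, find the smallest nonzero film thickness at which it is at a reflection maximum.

102 nm

Ray reflecting at the top interface goes from n = 1.58 toward n = 1.3: no phase shift.
Ray reflecting at the bottom interface goes from n = 1.3 toward n = 1.59: a half-wave phase shift.
Exactly one π shift → a net half-wave offset.
With one net inversion, constructive interference in reflection requires 2 n t = (m + ½) λ.
Minimum at m = 0: t = λ / (4 n) = 529 / (4 × 1.3) = 102 nm.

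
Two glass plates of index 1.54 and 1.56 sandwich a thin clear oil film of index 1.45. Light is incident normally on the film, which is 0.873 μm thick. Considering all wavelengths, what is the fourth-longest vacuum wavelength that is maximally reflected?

723 nm

Ray reflecting at the top interface goes from n = 1.54 toward n = 1.45: no phase shift.
Ray reflecting at the bottom interface goes from n = 1.45 toward n = 1.56: a half-wave phase shift.
Exactly one π shift → a net half-wave offset.
With one net inversion, constructive interference in reflection requires 2 n t = (m + ½) λ.
λ = 2 n t / (m + ½). The fourth-longest wavelength is m = 3: λ = 2 × 1.45 × 873 / 3.50 = 723 nm.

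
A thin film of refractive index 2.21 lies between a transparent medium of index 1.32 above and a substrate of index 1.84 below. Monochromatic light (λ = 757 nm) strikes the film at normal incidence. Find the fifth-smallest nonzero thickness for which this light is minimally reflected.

856 nm

Top surface (1.32 → 2.21): reflection off a higher-index medium gives a half-wave phase shift.
At the lower boundary (n = 2.21 to n = 1.84) the reflected ray undergoes no phase shift.
The two reflections differ by half a wavelength.
With one net inversion, destructive interference in reflection requires 2 n t = m λ.
The fifth-smallest nonzero thickness corresponds to m = 5: t = m λ / (2 n) = 5.00 × 757 / (2 × 2.21) = 856 nm.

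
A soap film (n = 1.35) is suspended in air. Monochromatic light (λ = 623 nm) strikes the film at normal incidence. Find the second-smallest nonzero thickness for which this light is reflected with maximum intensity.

346 nm

Top surface (1.0 → 1.35): reflection off a higher-index medium gives a half-wave phase shift.
Ray reflecting at the bottom interface goes from n = 1.35 toward n = 1.0: no phase shift.
Exactly one π shift → a net half-wave offset.
With one net inversion, constructive interference in reflection requires 2 n t = (m + ½) λ.
The second-smallest nonzero thickness corresponds to m = 1: t = (m + ½) λ / (2 n) = 1.50 × 623 / (2 × 1.35) = 346 nm.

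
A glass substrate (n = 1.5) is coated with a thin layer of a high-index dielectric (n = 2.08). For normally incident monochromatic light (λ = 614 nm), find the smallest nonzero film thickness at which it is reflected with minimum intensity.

At the upper boundary (n = 1.0 to n = 2.08) the reflected ray undergoes a half-wave phase shift.
Bottom surface (2.08 → 1.5): reflection off a lower-index medium gives no phase shift.
The two reflections differ by half a wavelength.
So the condition for destructive reflection is 2 n t = m λ.
Minimum nonzero at m = 1: t = λ / (2 n) = 614 / (2 × 2.08) = 148 nm.

148 nm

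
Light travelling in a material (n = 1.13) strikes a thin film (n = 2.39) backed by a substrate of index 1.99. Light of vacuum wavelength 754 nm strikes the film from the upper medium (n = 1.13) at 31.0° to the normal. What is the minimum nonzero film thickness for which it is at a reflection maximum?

Ray reflecting at the top interface goes from n = 1.13 toward n = 2.39: a half-wave phase shift.
Ray reflecting at the bottom interface goes from n = 2.39 toward n = 1.99: no phase shift.
Exactly one π shift → a net half-wave offset.
For maximum reflection here: 2 n t cos θ_r = (m + ½) λ.
Snell's law: 1.13 sin 31.0° = 2.39 sin θ_r → sin θ_r = 0.244, cos θ_r = 0.970.
Minimum at m = 0: t = λ / (4 n cos θ_r) = 754 / (4 × 2.39 × 0.970) = 81.3 nm.

81.3 nm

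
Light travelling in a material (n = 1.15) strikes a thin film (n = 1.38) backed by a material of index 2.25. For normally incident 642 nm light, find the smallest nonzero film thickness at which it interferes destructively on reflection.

116 nm

Ray reflecting at the top interface goes from n = 1.15 toward n = 1.38: a half-wave phase shift.
Ray reflecting at the bottom interface goes from n = 1.38 toward n = 2.25: a half-wave phase shift.
Net: no relative phase inversion (both shifts match).
For dark reflection here: 2 n t = (m + ½) λ.
Minimum at m = 0: t = λ / (4 n) = 642 / (4 × 1.38) = 116 nm.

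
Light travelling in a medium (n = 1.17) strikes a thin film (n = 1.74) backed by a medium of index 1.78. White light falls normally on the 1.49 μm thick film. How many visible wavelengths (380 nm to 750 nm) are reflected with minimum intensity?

Ray reflecting at the top interface goes from n = 1.17 toward n = 1.74: a half-wave phase shift.
At the lower boundary (n = 1.74 to n = 1.78) the reflected ray undergoes a half-wave phase shift.
Net: no relative phase inversion (both shifts match).
So the condition for destructive reflection is 2 n t = (m + ½) λ.
λ = 2 n t / (m + ½) = 5185 / (m + ½) nm.
m=6: 798 nm (IR); m=7: 691 nm (visible); m=8: 610 nm (visible); m=9: 546 nm (visible); m=10: 494 nm (visible); m=11: 451 nm (visible); m=12: 415 nm (visible); m=13: 384 nm (visible); m=14: 358 nm (UV).

7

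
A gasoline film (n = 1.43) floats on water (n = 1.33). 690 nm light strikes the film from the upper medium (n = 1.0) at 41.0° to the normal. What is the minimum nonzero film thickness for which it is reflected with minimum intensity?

Top surface (1.0 → 1.43): reflection off a higher-index medium gives a half-wave phase shift.
Ray reflecting at the bottom interface goes from n = 1.43 toward n = 1.33: no phase shift.
Exactly one π shift → a net half-wave offset.
So the condition for destructive reflection is 2 n t cos θ_r = m λ.
Snell's law: 1.0 sin 41.0° = 1.43 sin θ_r → sin θ_r = 0.459, cos θ_r = 0.889.
Minimum nonzero at m = 1: t = λ / (2 n cos θ_r) = 690 / (2 × 1.43 × 0.889) = 272 nm.

272 nm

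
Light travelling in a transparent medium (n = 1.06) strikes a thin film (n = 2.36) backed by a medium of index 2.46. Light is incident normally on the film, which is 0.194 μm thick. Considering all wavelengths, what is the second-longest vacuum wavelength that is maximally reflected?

At the upper boundary (n = 1.06 to n = 2.36) the reflected ray undergoes a half-wave phase shift.
At the lower boundary (n = 2.36 to n = 2.46) the reflected ray undergoes a half-wave phase shift.
The two reflections carry the same phase change, so no net offset.
For strong reflection here: 2 n t = m λ.
λ = 2 n t / m. The second-longest wavelength is m = 2: λ = 2 × 2.36 × 194 / 2.00 = 458 nm.

458 nm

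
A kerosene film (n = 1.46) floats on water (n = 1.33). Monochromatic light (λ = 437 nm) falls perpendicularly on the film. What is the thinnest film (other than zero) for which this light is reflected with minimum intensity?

150 nm

At the upper boundary (n = 1.0 to n = 1.46) the reflected ray undergoes a half-wave phase shift.
Ray reflecting at the bottom interface goes from n = 1.46 toward n = 1.33: no phase shift.
Exactly one π shift → a net half-wave offset.
For dark reflection here: 2 n t = m λ.
Minimum nonzero at m = 1: t = λ / (2 n) = 437 / (2 × 1.46) = 150 nm.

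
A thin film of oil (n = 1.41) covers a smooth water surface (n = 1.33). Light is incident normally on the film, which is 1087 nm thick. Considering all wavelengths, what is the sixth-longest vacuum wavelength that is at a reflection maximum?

557 nm

Ray reflecting at the top interface goes from n = 1.0 toward n = 1.41: a half-wave phase shift.
Ray reflecting at the bottom interface goes from n = 1.41 toward n = 1.33: no phase shift.
Net: one phase inversion between the two reflected rays.
For strong reflection here: 2 n t = (m + ½) λ.
λ = 2 n t / (m + ½). The sixth-longest wavelength is m = 5: λ = 2 × 1.41 × 1087 / 5.50 = 557 nm.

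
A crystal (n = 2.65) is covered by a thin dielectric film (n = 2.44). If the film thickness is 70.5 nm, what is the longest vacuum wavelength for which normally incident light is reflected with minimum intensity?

Ray reflecting at the top interface goes from n = 1.0 toward n = 2.44: a half-wave phase shift.
At the lower boundary (n = 2.44 to n = 2.65) the reflected ray undergoes a half-wave phase shift.
Zero or two π shifts → no net half-wave offset.
So the condition for destructive reflection is 2 n t = (m + ½) λ.
λ = 2 n t / (m + ½). The longest wavelength is m = 0: λ = 2 × 2.44 × 70.5 / 0.500 = 688 nm.

688 nm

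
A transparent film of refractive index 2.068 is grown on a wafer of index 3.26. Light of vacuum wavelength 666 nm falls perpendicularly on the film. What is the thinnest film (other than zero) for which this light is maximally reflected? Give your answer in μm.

0.161 μm

Ray reflecting at the top interface goes from n = 1.0 toward n = 2.068: a half-wave phase shift.
Ray reflecting at the bottom interface goes from n = 2.068 toward n = 3.26: a half-wave phase shift.
The two reflections carry the same phase change, so no net offset.
For maximum reflection here: 2 n t = m λ.
Minimum nonzero at m = 1: t = λ / (2 n) = 666 / (2 × 2.068) = 161 nm.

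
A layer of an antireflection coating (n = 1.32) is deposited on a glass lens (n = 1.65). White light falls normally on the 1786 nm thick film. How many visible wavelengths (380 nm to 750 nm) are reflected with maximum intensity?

6

At the upper boundary (n = 1.0 to n = 1.32) the reflected ray undergoes a half-wave phase shift.
Ray reflecting at the bottom interface goes from n = 1.32 toward n = 1.65: a half-wave phase shift.
Net: no relative phase inversion (both shifts match).
So the condition for constructive reflection is 2 n t = m λ.
λ = 2 n t / m = 4715 / m nm.
m=6: 786 nm (IR); m=7: 674 nm (visible); m=8: 589 nm (visible); m=9: 524 nm (visible); m=10: 472 nm (visible); m=11: 429 nm (visible); m=12: 393 nm (visible); m=13: 363 nm (UV).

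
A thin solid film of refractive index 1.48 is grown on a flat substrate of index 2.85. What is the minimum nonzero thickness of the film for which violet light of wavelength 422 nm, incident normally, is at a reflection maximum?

At the upper boundary (n = 1.0 to n = 1.48) the reflected ray undergoes a half-wave phase shift.
Ray reflecting at the bottom interface goes from n = 1.48 toward n = 2.85: a half-wave phase shift.
Net: no relative phase inversion (both shifts match).
For strong reflection here: 2 n t = m λ.
Minimum nonzero at m = 1: t = λ / (2 n) = 422 / (2 × 1.48) = 143 nm.

143 nm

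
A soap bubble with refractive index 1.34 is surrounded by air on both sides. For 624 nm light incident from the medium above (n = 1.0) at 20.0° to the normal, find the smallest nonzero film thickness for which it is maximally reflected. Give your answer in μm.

Ray reflecting at the top interface goes from n = 1.0 toward n = 1.34: a half-wave phase shift.
At the lower boundary (n = 1.34 to n = 1.0) the reflected ray undergoes no phase shift.
The two reflections differ by half a wavelength.
For bright reflection here: 2 n t cos θ_r = (m + ½) λ.
Snell's law: 1.0 sin 20.0° = 1.34 sin θ_r → sin θ_r = 0.255, cos θ_r = 0.967.
Minimum at m = 0: t = λ / (4 n cos θ_r) = 624 / (4 × 1.34 × 0.967) = 120 nm.

0.120 μm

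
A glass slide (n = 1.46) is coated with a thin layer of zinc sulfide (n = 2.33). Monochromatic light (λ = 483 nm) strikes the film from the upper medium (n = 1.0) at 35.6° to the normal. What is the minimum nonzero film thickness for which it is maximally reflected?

53.5 nm

At the upper boundary (n = 1.0 to n = 2.33) the reflected ray undergoes a half-wave phase shift.
At the lower boundary (n = 2.33 to n = 1.46) the reflected ray undergoes no phase shift.
Exactly one π shift → a net half-wave offset.
With one net inversion, constructive interference in reflection requires 2 n t cos θ_r = (m + ½) λ.
Snell's law: 1.0 sin 35.6° = 2.33 sin θ_r → sin θ_r = 0.250, cos θ_r = 0.968.
Minimum at m = 0: t = λ / (4 n cos θ_r) = 483 / (4 × 2.33 × 0.968) = 53.5 nm.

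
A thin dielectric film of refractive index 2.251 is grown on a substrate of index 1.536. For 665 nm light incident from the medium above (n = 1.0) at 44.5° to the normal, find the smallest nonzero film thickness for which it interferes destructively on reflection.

155 nm

At the upper boundary (n = 1.0 to n = 2.251) the reflected ray undergoes a half-wave phase shift.
Ray reflecting at the bottom interface goes from n = 2.251 toward n = 1.536: no phase shift.
Exactly one π shift → a net half-wave offset.
So the condition for destructive reflection is 2 n t cos θ_r = m λ.
Snell's law: 1.0 sin 44.5° = 2.251 sin θ_r → sin θ_r = 0.311, cos θ_r = 0.950.
Minimum nonzero at m = 1: t = λ / (2 n cos θ_r) = 665 / (2 × 2.251 × 0.950) = 155 nm.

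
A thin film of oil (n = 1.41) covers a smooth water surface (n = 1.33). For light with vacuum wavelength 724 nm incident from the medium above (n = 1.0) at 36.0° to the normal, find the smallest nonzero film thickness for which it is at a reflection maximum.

141 nm

At the upper boundary (n = 1.0 to n = 1.41) the reflected ray undergoes a half-wave phase shift.
Ray reflecting at the bottom interface goes from n = 1.41 toward n = 1.33: no phase shift.
Net: one phase inversion between the two reflected rays.
For bright reflection here: 2 n t cos θ_r = (m + ½) λ.
Snell's law: 1.0 sin 36.0° = 1.41 sin θ_r → sin θ_r = 0.417, cos θ_r = 0.909.
Minimum at m = 0: t = λ / (4 n cos θ_r) = 724 / (4 × 1.41 × 0.909) = 141 nm.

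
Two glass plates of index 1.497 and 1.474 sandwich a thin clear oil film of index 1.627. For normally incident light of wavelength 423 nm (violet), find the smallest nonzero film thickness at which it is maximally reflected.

65.0 nm

At the upper boundary (n = 1.497 to n = 1.627) the reflected ray undergoes a half-wave phase shift.
Ray reflecting at the bottom interface goes from n = 1.627 toward n = 1.474: no phase shift.
The two reflections differ by half a wavelength.
For strong reflection here: 2 n t = (m + ½) λ.
Minimum at m = 0: t = λ / (4 n) = 423 / (4 × 1.627) = 65.0 nm.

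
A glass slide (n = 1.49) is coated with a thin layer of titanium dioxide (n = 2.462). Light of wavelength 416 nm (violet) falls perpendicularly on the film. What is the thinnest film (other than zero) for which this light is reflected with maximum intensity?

Ray reflecting at the top interface goes from n = 1.0 toward n = 2.462: a half-wave phase shift.
Ray reflecting at the bottom interface goes from n = 2.462 toward n = 1.49: no phase shift.
Net: one phase inversion between the two reflected rays.
For maximum reflection here: 2 n t = (m + ½) λ.
Minimum at m = 0: t = λ / (4 n) = 416 / (4 × 2.462) = 42.2 nm.

42.2 nm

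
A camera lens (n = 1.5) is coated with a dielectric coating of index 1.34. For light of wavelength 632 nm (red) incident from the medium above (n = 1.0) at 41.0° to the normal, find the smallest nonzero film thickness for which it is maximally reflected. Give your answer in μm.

0.270 μm

At the upper boundary (n = 1.0 to n = 1.34) the reflected ray undergoes a half-wave phase shift.
Bottom surface (1.34 → 1.5): reflection off a higher-index medium gives a half-wave phase shift.
Net: no relative phase inversion (both shifts match).
For bright reflection here: 2 n t cos θ_r = m λ.
Snell's law: 1.0 sin 41.0° = 1.34 sin θ_r → sin θ_r = 0.490, cos θ_r = 0.872.
Minimum nonzero at m = 1: t = λ / (2 n cos θ_r) = 632 / (2 × 1.34 × 0.872) = 270 nm.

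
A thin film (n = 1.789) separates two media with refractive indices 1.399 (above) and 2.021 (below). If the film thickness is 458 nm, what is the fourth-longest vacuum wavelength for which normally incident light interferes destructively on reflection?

468 nm

Top surface (1.399 → 1.789): reflection off a higher-index medium gives a half-wave phase shift.
Ray reflecting at the bottom interface goes from n = 1.789 toward n = 2.021: a half-wave phase shift.
Net: no relative phase inversion (both shifts match).
So the condition for destructive reflection is 2 n t = (m + ½) λ.
λ = 2 n t / (m + ½). The fourth-longest wavelength is m = 3: λ = 2 × 1.789 × 458 / 3.50 = 468 nm.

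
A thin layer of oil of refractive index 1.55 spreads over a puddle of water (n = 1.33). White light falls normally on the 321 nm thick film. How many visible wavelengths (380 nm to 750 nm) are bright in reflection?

Top surface (1.0 → 1.55): reflection off a higher-index medium gives a half-wave phase shift.
At the lower boundary (n = 1.55 to n = 1.33) the reflected ray undergoes no phase shift.
The two reflections differ by half a wavelength.
With one net inversion, constructive interference in reflection requires 2 n t = (m + ½) λ.
λ = 2 n t / (m + ½) = 995 / (m + ½) nm.
m=0: 1990 nm (IR); m=1: 663 nm (visible); m=2: 398 nm (visible); m=3: 284 nm (UV).

2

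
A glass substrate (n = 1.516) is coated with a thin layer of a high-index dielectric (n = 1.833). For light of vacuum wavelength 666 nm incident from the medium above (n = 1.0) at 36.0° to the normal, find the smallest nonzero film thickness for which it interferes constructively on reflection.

Top surface (1.0 → 1.833): reflection off a higher-index medium gives a half-wave phase shift.
Bottom surface (1.833 → 1.516): reflection off a lower-index medium gives no phase shift.
Exactly one π shift → a net half-wave offset.
For bright reflection here: 2 n t cos θ_r = (m + ½) λ.
Snell's law: 1.0 sin 36.0° = 1.833 sin θ_r → sin θ_r = 0.321, cos θ_r = 0.947.
Minimum at m = 0: t = λ / (4 n cos θ_r) = 666 / (4 × 1.833 × 0.947) = 95.9 nm.

95.9 nm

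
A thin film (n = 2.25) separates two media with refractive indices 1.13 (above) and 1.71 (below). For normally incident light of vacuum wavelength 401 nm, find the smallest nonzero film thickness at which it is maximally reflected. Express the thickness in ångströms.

At the upper boundary (n = 1.13 to n = 2.25) the reflected ray undergoes a half-wave phase shift.
Ray reflecting at the bottom interface goes from n = 2.25 toward n = 1.71: no phase shift.
Exactly one π shift → a net half-wave offset.
So the condition for constructive reflection is 2 n t = (m + ½) λ.
Minimum at m = 0: t = λ / (4 n) = 401 / (4 × 2.25) = 44.6 nm.

446 Å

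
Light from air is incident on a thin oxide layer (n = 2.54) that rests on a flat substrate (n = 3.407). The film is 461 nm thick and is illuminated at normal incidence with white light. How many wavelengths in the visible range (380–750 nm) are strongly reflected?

3

Top surface (1.0 → 2.54): reflection off a higher-index medium gives a half-wave phase shift.
Bottom surface (2.54 → 3.407): reflection off a higher-index medium gives a half-wave phase shift.
The two reflections carry the same phase change, so no net offset.
For maximum reflection here: 2 n t = m λ.
λ = 2 n t / m = 2342 / m nm.
m=3: 781 nm (IR); m=4: 585 nm (visible); m=5: 468 nm (visible); m=6: 390 nm (visible); m=7: 335 nm (UV).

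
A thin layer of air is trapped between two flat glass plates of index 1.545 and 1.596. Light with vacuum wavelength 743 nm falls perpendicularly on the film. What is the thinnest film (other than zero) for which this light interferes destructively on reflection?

Top surface (1.545 → 1.0): reflection off a lower-index medium gives no phase shift.
At the lower boundary (n = 1.0 to n = 1.596) the reflected ray undergoes a half-wave phase shift.
Exactly one π shift → a net half-wave offset.
With one net inversion, destructive interference in reflection requires 2 n t = m λ.
Minimum nonzero at m = 1: t = λ / (2 n) = 743 / (2 × 1.0) = 372 nm.

372 nm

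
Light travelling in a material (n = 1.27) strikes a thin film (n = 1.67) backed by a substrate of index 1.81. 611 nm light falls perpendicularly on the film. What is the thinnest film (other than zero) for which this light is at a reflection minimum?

Ray reflecting at the top interface goes from n = 1.27 toward n = 1.67: a half-wave phase shift.
Ray reflecting at the bottom interface goes from n = 1.67 toward n = 1.81: a half-wave phase shift.
Zero or two π shifts → no net half-wave offset.
So the condition for destructive reflection is 2 n t = (m + ½) λ.
Minimum at m = 0: t = λ / (4 n) = 611 / (4 × 1.67) = 91.5 nm.

91.5 nm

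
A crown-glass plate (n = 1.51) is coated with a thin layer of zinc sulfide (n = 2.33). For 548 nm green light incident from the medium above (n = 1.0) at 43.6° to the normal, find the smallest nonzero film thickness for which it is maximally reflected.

Ray reflecting at the top interface goes from n = 1.0 toward n = 2.33: a half-wave phase shift.
Bottom surface (2.33 → 1.51): reflection off a lower-index medium gives no phase shift.
Exactly one π shift → a net half-wave offset.
For bright reflection here: 2 n t cos θ_r = (m + ½) λ.
Snell's law: 1.0 sin 43.6° = 2.33 sin θ_r → sin θ_r = 0.296, cos θ_r = 0.955.
Minimum at m = 0: t = λ / (4 n cos θ_r) = 548 / (4 × 2.33 × 0.955) = 61.6 nm.

61.6 nm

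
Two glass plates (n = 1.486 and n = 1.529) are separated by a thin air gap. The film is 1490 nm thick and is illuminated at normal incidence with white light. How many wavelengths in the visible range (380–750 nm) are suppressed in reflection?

At the upper boundary (n = 1.486 to n = 1.0) the reflected ray undergoes no phase shift.
Bottom surface (1.0 → 1.529): reflection off a higher-index medium gives a half-wave phase shift.
Exactly one π shift → a net half-wave offset.
For weak reflection here: 2 n t = m λ.
λ = 2 n t / m = 2980 / m nm.
m=3: 993 nm (IR); m=4: 745 nm (visible); m=5: 596 nm (visible); m=6: 497 nm (visible); m=7: 426 nm (visible); m=8: 373 nm (UV).

4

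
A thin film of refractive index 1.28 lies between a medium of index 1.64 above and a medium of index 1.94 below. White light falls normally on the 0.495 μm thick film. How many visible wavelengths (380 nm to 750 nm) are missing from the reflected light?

Top surface (1.64 → 1.28): reflection off a lower-index medium gives no phase shift.
Bottom surface (1.28 → 1.94): reflection off a higher-index medium gives a half-wave phase shift.
Net: one phase inversion between the two reflected rays.
So the condition for destructive reflection is 2 n t = m λ.
λ = 2 n t / m = 1267 / m nm.
m=1: 1267 nm (IR); m=2: 634 nm (visible); m=3: 422 nm (visible); m=4: 317 nm (UV).

2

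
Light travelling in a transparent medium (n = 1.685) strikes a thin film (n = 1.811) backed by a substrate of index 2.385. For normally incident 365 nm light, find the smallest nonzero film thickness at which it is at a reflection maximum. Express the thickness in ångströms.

1008 Å

Top surface (1.685 → 1.811): reflection off a higher-index medium gives a half-wave phase shift.
Ray reflecting at the bottom interface goes from n = 1.811 toward n = 2.385: a half-wave phase shift.
The two reflections carry the same phase change, so no net offset.
So the condition for constructive reflection is 2 n t = m λ.
Minimum nonzero at m = 1: t = λ / (2 n) = 365 / (2 × 1.811) = 101 nm.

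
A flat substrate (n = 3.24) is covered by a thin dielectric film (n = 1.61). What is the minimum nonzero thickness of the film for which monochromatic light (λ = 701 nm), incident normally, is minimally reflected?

109 nm

Ray reflecting at the top interface goes from n = 1.0 toward n = 1.61: a half-wave phase shift.
At the lower boundary (n = 1.61 to n = 3.24) the reflected ray undergoes a half-wave phase shift.
Net: no relative phase inversion (both shifts match).
For dark reflection here: 2 n t = (m + ½) λ.
Minimum at m = 0: t = λ / (4 n) = 701 / (4 × 1.61) = 109 nm.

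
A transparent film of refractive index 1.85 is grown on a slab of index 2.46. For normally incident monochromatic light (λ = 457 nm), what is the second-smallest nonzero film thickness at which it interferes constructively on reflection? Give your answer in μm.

0.247 μm

Ray reflecting at the top interface goes from n = 1.0 toward n = 1.85: a half-wave phase shift.
At the lower boundary (n = 1.85 to n = 2.46) the reflected ray undergoes a half-wave phase shift.
The two reflections carry the same phase change, so no net offset.
For bright reflection here: 2 n t = m λ.
The second-smallest nonzero thickness corresponds to m = 2: t = m λ / (2 n) = 2.00 × 457 / (2 × 1.85) = 247 nm.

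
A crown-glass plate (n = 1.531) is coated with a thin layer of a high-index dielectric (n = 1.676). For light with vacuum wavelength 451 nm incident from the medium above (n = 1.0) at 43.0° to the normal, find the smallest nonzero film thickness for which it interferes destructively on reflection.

147 nm

At the upper boundary (n = 1.0 to n = 1.676) the reflected ray undergoes a half-wave phase shift.
Ray reflecting at the bottom interface goes from n = 1.676 toward n = 1.531: no phase shift.
Exactly one π shift → a net half-wave offset.
With one net inversion, destructive interference in reflection requires 2 n t cos θ_r = m λ.
Snell's law: 1.0 sin 43.0° = 1.676 sin θ_r → sin θ_r = 0.407, cos θ_r = 0.913.
Minimum nonzero at m = 1: t = λ / (2 n cos θ_r) = 451 / (2 × 1.676 × 0.913) = 147 nm.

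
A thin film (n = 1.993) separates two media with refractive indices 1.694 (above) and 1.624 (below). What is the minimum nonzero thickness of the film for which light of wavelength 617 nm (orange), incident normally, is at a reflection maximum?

Ray reflecting at the top interface goes from n = 1.694 toward n = 1.993: a half-wave phase shift.
Bottom surface (1.993 → 1.624): reflection off a lower-index medium gives no phase shift.
Net: one phase inversion between the two reflected rays.
For bright reflection here: 2 n t = (m + ½) λ.
Minimum at m = 0: t = λ / (4 n) = 617 / (4 × 1.993) = 77.4 nm.

77.4 nm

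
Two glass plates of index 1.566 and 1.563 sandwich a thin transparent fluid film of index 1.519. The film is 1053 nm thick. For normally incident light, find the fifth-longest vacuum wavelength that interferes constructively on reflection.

711 nm

Ray reflecting at the top interface goes from n = 1.566 toward n = 1.519: no phase shift.
Bottom surface (1.519 → 1.563): reflection off a higher-index medium gives a half-wave phase shift.
Exactly one π shift → a net half-wave offset.
For strong reflection here: 2 n t = (m + ½) λ.
λ = 2 n t / (m + ½). The fifth-longest wavelength is m = 4: λ = 2 × 1.519 × 1053 / 4.50 = 711 nm.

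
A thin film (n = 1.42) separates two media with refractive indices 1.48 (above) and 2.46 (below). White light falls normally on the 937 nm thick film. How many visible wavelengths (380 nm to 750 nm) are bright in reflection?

At the upper boundary (n = 1.48 to n = 1.42) the reflected ray undergoes no phase shift.
Ray reflecting at the bottom interface goes from n = 1.42 toward n = 2.46: a half-wave phase shift.
Exactly one π shift → a net half-wave offset.
So the condition for constructive reflection is 2 n t = (m + ½) λ.
λ = 2 n t / (m + ½) = 2661 / (m + ½) nm.
m=3: 760 nm (IR); m=4: 591 nm (visible); m=5: 484 nm (visible); m=6: 409 nm (visible); m=7: 355 nm (UV).

3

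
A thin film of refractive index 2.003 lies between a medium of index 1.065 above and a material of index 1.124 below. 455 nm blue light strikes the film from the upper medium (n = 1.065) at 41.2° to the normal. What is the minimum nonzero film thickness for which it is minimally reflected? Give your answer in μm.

Ray reflecting at the top interface goes from n = 1.065 toward n = 2.003: a half-wave phase shift.
Bottom surface (2.003 → 1.124): reflection off a lower-index medium gives no phase shift.
The two reflections differ by half a wavelength.
For dark reflection here: 2 n t cos θ_r = m λ.
Snell's law: 1.065 sin 41.2° = 2.003 sin θ_r → sin θ_r = 0.350, cos θ_r = 0.937.
Minimum nonzero at m = 1: t = λ / (2 n cos θ_r) = 455 / (2 × 2.003 × 0.937) = 121 nm.

0.121 μm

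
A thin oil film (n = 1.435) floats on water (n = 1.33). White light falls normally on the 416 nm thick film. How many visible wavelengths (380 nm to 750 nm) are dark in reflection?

2

Ray reflecting at the top interface goes from n = 1.0 toward n = 1.435: a half-wave phase shift.
Ray reflecting at the bottom interface goes from n = 1.435 toward n = 1.33: no phase shift.
The two reflections differ by half a wavelength.
With one net inversion, destructive interference in reflection requires 2 n t = m λ.
λ = 2 n t / m = 1194 / m nm.
m=1: 1194 nm (IR); m=2: 597 nm (visible); m=3: 398 nm (visible); m=4: 298 nm (UV).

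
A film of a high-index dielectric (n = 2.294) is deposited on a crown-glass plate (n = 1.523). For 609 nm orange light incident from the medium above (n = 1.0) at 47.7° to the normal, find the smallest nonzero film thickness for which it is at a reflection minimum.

Top surface (1.0 → 2.294): reflection off a higher-index medium gives a half-wave phase shift.
Bottom surface (2.294 → 1.523): reflection off a lower-index medium gives no phase shift.
The two reflections differ by half a wavelength.
With one net inversion, destructive interference in reflection requires 2 n t cos θ_r = m λ.
Snell's law: 1.0 sin 47.7° = 2.294 sin θ_r → sin θ_r = 0.322, cos θ_r = 0.947.
Minimum nonzero at m = 1: t = λ / (2 n cos θ_r) = 609 / (2 × 2.294 × 0.947) = 140 nm.

140 nm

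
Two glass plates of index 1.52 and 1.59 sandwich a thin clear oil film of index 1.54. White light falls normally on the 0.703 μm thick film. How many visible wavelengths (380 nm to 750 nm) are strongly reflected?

3

Ray reflecting at the top interface goes from n = 1.52 toward n = 1.54: a half-wave phase shift.
At the lower boundary (n = 1.54 to n = 1.59) the reflected ray undergoes a half-wave phase shift.
Zero or two π shifts → no net half-wave offset.
So the condition for constructive reflection is 2 n t = m λ.
λ = 2 n t / m = 2165 / m nm.
m=2: 1083 nm (IR); m=3: 722 nm (visible); m=4: 541 nm (visible); m=5: 433 nm (visible); m=6: 361 nm (UV).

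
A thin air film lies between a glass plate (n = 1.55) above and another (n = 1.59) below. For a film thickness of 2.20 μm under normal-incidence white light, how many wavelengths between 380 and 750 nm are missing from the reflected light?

At the upper boundary (n = 1.55 to n = 1.0) the reflected ray undergoes no phase shift.
At the lower boundary (n = 1.0 to n = 1.59) the reflected ray undergoes a half-wave phase shift.
Net: one phase inversion between the two reflected rays.
For dark reflection here: 2 n t = m λ.
λ = 2 n t / m = 4400 / m nm.
m=5: 880 nm (IR); m=6: 733 nm (visible); m=7: 629 nm (visible); m=8: 550 nm (visible); m=9: 489 nm (visible); m=10: 440 nm (visible); m=11: 400 nm (visible); m=12: 367 nm (UV).

6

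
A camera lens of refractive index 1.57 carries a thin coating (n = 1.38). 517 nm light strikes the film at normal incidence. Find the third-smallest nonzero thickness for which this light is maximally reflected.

562 nm

Top surface (1.0 → 1.38): reflection off a higher-index medium gives a half-wave phase shift.
At the lower boundary (n = 1.38 to n = 1.57) the reflected ray undergoes a half-wave phase shift.
Zero or two π shifts → no net half-wave offset.
So the condition for constructive reflection is 2 n t = m λ.
The third-smallest nonzero thickness corresponds to m = 3: t = m λ / (2 n) = 3.00 × 517 / (2 × 1.38) = 562 nm.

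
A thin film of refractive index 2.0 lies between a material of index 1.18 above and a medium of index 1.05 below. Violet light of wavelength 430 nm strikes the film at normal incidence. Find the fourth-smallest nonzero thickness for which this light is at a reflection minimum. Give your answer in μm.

Top surface (1.18 → 2.0): reflection off a higher-index medium gives a half-wave phase shift.
Ray reflecting at the bottom interface goes from n = 2.0 toward n = 1.05: no phase shift.
The two reflections differ by half a wavelength.
With one net inversion, destructive interference in reflection requires 2 n t = m λ.
The fourth-smallest nonzero thickness corresponds to m = 4: t = m λ / (2 n) = 4.00 × 430 / (2 × 2.0) = 430 nm.

0.430 μm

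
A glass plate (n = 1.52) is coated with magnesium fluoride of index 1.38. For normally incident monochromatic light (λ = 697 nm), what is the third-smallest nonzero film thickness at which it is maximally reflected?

758 nm

At the upper boundary (n = 1.0 to n = 1.38) the reflected ray undergoes a half-wave phase shift.
At the lower boundary (n = 1.38 to n = 1.52) the reflected ray undergoes a half-wave phase shift.
Zero or two π shifts → no net half-wave offset.
So the condition for constructive reflection is 2 n t = m λ.
The third-smallest nonzero thickness corresponds to m = 3: t = m λ / (2 n) = 3.00 × 697 / (2 × 1.38) = 758 nm.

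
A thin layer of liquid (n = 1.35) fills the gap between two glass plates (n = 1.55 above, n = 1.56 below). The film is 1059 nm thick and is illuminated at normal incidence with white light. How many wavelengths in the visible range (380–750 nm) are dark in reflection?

Ray reflecting at the top interface goes from n = 1.55 toward n = 1.35: no phase shift.
At the lower boundary (n = 1.35 to n = 1.56) the reflected ray undergoes a half-wave phase shift.
The two reflections differ by half a wavelength.
For minimum reflection here: 2 n t = m λ.
λ = 2 n t / m = 2859 / m nm.
m=3: 953 nm (IR); m=4: 715 nm (visible); m=5: 572 nm (visible); m=6: 477 nm (visible); m=7: 408 nm (visible); m=8: 357 nm (UV).

4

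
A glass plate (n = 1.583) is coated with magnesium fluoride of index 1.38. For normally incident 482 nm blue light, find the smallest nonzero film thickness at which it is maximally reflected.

175 nm

Top surface (1.0 → 1.38): reflection off a higher-index medium gives a half-wave phase shift.
At the lower boundary (n = 1.38 to n = 1.583) the reflected ray undergoes a half-wave phase shift.
The two reflections carry the same phase change, so no net offset.
For bright reflection here: 2 n t = m λ.
Minimum nonzero at m = 1: t = λ / (2 n) = 482 / (2 × 1.38) = 175 nm.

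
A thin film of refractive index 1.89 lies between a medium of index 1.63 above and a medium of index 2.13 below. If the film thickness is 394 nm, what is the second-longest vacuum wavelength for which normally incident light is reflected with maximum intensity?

Ray reflecting at the top interface goes from n = 1.63 toward n = 1.89: a half-wave phase shift.
At the lower boundary (n = 1.89 to n = 2.13) the reflected ray undergoes a half-wave phase shift.
The two reflections carry the same phase change, so no net offset.
So the condition for constructive reflection is 2 n t = m λ.
λ = 2 n t / m. The second-longest wavelength is m = 2: λ = 2 × 1.89 × 394 / 2.00 = 745 nm.

745 nm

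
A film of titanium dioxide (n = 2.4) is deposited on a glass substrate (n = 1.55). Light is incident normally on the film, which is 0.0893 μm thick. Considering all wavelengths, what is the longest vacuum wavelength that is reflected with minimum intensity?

429 nm

Ray reflecting at the top interface goes from n = 1.0 toward n = 2.4: a half-wave phase shift.
Ray reflecting at the bottom interface goes from n = 2.4 toward n = 1.55: no phase shift.
The two reflections differ by half a wavelength.
For minimum reflection here: 2 n t = m λ.
λ = 2 n t / m. The longest wavelength is m = 1: λ = 2 × 2.4 × 89.3 / 1.00 = 429 nm.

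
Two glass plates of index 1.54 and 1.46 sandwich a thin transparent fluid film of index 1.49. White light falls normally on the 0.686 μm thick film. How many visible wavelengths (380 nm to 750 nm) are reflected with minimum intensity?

2

At the upper boundary (n = 1.54 to n = 1.49) the reflected ray undergoes no phase shift.
Ray reflecting at the bottom interface goes from n = 1.49 toward n = 1.46: no phase shift.
Zero or two π shifts → no net half-wave offset.
So the condition for destructive reflection is 2 n t = (m + ½) λ.
λ = 2 n t / (m + ½) = 2044 / (m + ½) nm.
m=2: 818 nm (IR); m=3: 584 nm (visible); m=4: 454 nm (visible); m=5: 372 nm (UV).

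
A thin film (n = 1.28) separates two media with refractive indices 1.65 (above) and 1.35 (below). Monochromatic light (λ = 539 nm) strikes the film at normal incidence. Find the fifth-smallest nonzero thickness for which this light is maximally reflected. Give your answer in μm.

At the upper boundary (n = 1.65 to n = 1.28) the reflected ray undergoes no phase shift.
Bottom surface (1.28 → 1.35): reflection off a higher-index medium gives a half-wave phase shift.
Net: one phase inversion between the two reflected rays.
So the condition for constructive reflection is 2 n t = (m + ½) λ.
The fifth-smallest nonzero thickness corresponds to m = 4: t = (m + ½) λ / (2 n) = 4.50 × 539 / (2 × 1.28) = 947 nm.

0.947 μm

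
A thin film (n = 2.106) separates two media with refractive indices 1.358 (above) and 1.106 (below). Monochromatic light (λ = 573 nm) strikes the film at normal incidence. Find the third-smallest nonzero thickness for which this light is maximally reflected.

At the upper boundary (n = 1.358 to n = 2.106) the reflected ray undergoes a half-wave phase shift.
Ray reflecting at the bottom interface goes from n = 2.106 toward n = 1.106: no phase shift.
Exactly one π shift → a net half-wave offset.
So the condition for constructive reflection is 2 n t = (m + ½) λ.
The third-smallest nonzero thickness corresponds to m = 2: t = (m + ½) λ / (2 n) = 2.50 × 573 / (2 × 2.106) = 340 nm.

340 nm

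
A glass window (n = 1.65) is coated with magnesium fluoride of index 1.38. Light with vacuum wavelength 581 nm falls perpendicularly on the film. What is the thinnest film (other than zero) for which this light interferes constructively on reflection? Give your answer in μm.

0.211 μm

Top surface (1.0 → 1.38): reflection off a higher-index medium gives a half-wave phase shift.
Bottom surface (1.38 → 1.65): reflection off a higher-index medium gives a half-wave phase shift.
Zero or two π shifts → no net half-wave offset.
For maximum reflection here: 2 n t = m λ.
Minimum nonzero at m = 1: t = λ / (2 n) = 581 / (2 × 1.38) = 211 nm.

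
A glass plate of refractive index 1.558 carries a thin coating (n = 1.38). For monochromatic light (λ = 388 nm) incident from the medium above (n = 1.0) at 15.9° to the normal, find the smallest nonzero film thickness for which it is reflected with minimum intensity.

71.7 nm

At the upper boundary (n = 1.0 to n = 1.38) the reflected ray undergoes a half-wave phase shift.
Ray reflecting at the bottom interface goes from n = 1.38 toward n = 1.558: a half-wave phase shift.
The two reflections carry the same phase change, so no net offset.
With no net inversion, destructive interference in reflection requires 2 n t cos θ_r = (m + ½) λ.
Snell's law: 1.0 sin 15.9° = 1.38 sin θ_r → sin θ_r = 0.199, cos θ_r = 0.980.
Minimum at m = 0: t = λ / (4 n cos θ_r) = 388 / (4 × 1.38 × 0.980) = 71.7 nm.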